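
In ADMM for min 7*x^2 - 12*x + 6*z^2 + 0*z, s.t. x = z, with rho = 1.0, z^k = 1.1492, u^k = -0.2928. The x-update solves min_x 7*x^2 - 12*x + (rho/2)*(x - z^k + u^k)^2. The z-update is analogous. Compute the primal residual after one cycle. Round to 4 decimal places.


ADMM iteration with rho = 1.0, z^k = 1.1492, u^k = -0.2928
Step 1: x-update.
Minimize 7*x^2 - 12*x + (1.0/2)*(x - 1.1492 - 0.2928)^2
FOC: (2*7 + 1.0)*x = 12 + 1.0*(1.1492 + 0.2928)
x^{k+1} = 0.8961
Step 2: z-update.
Minimize 6*z^2 + 0*z + (1.0/2)*(0.8961 - z - 0.2928)^2
FOC: (2*6 + 1.0)*z = 0 + 1.0*(0.8961 - 0.2928)
z^{k+1} = 0.0464
Step 3: u-update.
u^{k+1} = -0.2928 + 0.8961 - 0.0464 = 0.5569
Step 4: Primal residual = |0.8961 - 0.0464| = 0.8497


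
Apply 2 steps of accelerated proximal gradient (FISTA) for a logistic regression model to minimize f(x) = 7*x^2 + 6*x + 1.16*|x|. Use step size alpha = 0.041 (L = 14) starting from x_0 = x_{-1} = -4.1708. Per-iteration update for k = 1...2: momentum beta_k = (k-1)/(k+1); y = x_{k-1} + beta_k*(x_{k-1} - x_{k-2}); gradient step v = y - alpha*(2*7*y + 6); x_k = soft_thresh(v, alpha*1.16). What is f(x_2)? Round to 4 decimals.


FISTA on f(x) = 7*x^2 + 6*x + 1.16*|x|
L = 14, alpha = 0.041
Iteration 1: beta = 0.0, y = -4.1708 + 0.0*(-4.1708 + 4.1708) = -4.1708
  grad(y) = -52.3912, v = y - alpha*grad = -2.0228
  prox(v) = soft_thresh(-2.0228, 0.0476) = -1.9752
Iteration 2: beta = 0.3333, y = -1.9752 + 0.3333*(-1.9752 + 4.1708) = -1.2433
  grad(y) = -11.4067, v = y - alpha*grad = -0.7757
  prox(v) = soft_thresh(-0.7757, 0.0476) = -0.7281
f(x_2) = 7*(-0.7281)^2 + 6*(-0.7281) + 1.16*|-0.7281| = 0.1869


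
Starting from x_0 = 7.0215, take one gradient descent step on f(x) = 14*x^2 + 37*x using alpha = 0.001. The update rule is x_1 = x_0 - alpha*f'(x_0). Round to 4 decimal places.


We compute the gradient at x_0 and apply the update.
f'(x) = 28*x + 37
f'(7.0215) = 28*7.0215 + 37 = 233.602
x_1 = 7.0215 - 0.001*233.602 = 6.7879


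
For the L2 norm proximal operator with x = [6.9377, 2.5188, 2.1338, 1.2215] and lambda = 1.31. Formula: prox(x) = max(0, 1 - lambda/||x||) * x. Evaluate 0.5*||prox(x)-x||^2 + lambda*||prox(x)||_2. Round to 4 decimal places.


Step 1: Compute ||x||.
||x|| = 7.7795
Step 2: Compute scaling factor.
scale = max(0, 1 - 1.31/7.7795) = 0.8316
Step 3: prox(x) = [5.7695, 2.0947, 1.7745, 1.0158]
||prox(x)|| = 6.4695
Step 4: Proximal objective.
0.5*||prox-x||^2 = 0.8581
lambda*||prox|| = 8.475
Total = 9.3331


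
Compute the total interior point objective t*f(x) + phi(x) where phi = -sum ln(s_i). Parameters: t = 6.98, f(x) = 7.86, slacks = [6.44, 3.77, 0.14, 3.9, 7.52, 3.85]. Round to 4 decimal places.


Step 1: Compute log-barrier.
ln values: [1.8625, 1.3271, -1.9661, 1.361, 2.0176, 1.3481]
phi = -(1.8625 + 1.3271 - 1.9661 + 1.361 + 2.0176 + 1.3481) = -5.9501
Step 2: Compute augmented objective.
t*f(x) = 6.98*7.86 = 54.8628
Total = 54.8628 - 5.9501 = 48.9127


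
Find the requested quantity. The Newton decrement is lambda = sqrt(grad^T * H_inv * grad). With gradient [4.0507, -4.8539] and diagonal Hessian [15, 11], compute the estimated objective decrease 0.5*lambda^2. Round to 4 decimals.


Step 1: H is diagonal, so H^(-1) * g = [0.27, -0.4413].
Step 2: g^T H^(-1) g = sum_i g_i^2 / H_ii
  = (4.0507)^2/15 + (-4.8539)^2/11
  = 1.0939 + 2.1418 = 3.2357
Step 3: Objective decrease = 0.5 * g^T H^(-1) g = 1.6179


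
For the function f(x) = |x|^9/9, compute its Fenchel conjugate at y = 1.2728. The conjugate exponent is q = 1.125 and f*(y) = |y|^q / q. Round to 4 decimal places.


The conjugate exponent q satisfies 1/p + 1/q = 1.
p = 9, so q = 9/(9 - 1) = 1.125
|y|^q = 1.2728^1.125 = 1.3118
f*(1.2728) = 1.3118 / 1.125 = 1.166


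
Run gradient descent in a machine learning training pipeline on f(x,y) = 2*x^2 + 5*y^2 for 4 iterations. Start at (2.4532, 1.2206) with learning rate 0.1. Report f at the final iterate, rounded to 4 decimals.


Gradient descent on f(x,y) = 2*x^2 + 5*y^2.
Starting point: (2.4532, 1.2206), alpha = 0.1
Step 1: grad_x = 2*2*2.4532 = 9.8128, grad_y = 2*5*1.2206 = 12.206
  x_1 = 2.4532 - 0.1*9.8128 = 1.4719
  y_1 = 1.2206 - 0.1*12.206 = -0.0
Step 2: grad_x = 2*2*1.4719 = 5.8877, grad_y = 2*5*-0.0 = -0.0
  x_2 = 1.4719 - 0.1*5.8877 = 0.8832
  y_2 = -0.0 - 0.1*-0.0 = 0.0
Step 3: grad_x = 2*2*0.8832 = 3.5326, grad_y = 2*5*0.0 = 0.0
  x_3 = 0.8832 - 0.1*3.5326 = 0.5299
  y_3 = 0.0 - 0.1*0.0 = 0.0
Step 4: grad_x = 2*2*0.5299 = 2.1196, grad_y = 2*5*0.0 = 0.0
  x_4 = 0.5299 - 0.1*2.1196 = 0.3179
  y_4 = 0.0 - 0.1*0.0 = 0.0
f(0.3179, 0.0) = 2*0.3179^2 + 5*0.0^2 = 0.2022


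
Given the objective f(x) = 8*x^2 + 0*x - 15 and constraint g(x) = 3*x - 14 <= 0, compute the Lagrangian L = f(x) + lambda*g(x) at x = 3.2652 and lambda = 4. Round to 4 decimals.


Step 1: Evaluate f(x).
f(3.2652) = 8*3.2652^2 + 0*3.2652 - 15 = 70.2922
Step 2: Evaluate g(x).
g(3.2652) = 3*3.2652 - 14 = -4.2044
Step 3: Compute Lagrangian.
L = 70.2922 + 4*-4.2044 = 53.4746


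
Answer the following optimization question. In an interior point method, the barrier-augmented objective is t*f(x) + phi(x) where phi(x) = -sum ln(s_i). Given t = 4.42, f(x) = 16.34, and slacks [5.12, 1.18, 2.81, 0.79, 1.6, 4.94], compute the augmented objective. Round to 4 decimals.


Step 1: Compute log-barrier.
ln values: [1.6332, 0.1655, 1.0332, -0.2357, 0.47, 1.5974]
phi = -(1.6332 + 0.1655 + 1.0332 - 0.2357 + 0.47 + 1.5974) = -4.6635
Step 2: Compute augmented objective.
t*f(x) = 4.42*16.34 = 72.2228
Total = 72.2228 - 4.6635 = 67.5593


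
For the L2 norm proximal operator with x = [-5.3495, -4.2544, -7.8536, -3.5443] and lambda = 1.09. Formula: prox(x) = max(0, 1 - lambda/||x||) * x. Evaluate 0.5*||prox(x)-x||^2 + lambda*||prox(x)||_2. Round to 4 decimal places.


Step 1: Compute ||x||.
||x|| = 10.9981
Step 2: Compute scaling factor.
scale = max(0, 1 - 1.09/10.9981) = 0.9009
Step 3: prox(x) = [-4.8193, -3.8328, -7.0752, -3.193]
||prox(x)|| = 9.9081
Step 4: Proximal objective.
0.5*||prox-x||^2 = 0.5941
lambda*||prox|| = 10.7998
Total = 11.3939


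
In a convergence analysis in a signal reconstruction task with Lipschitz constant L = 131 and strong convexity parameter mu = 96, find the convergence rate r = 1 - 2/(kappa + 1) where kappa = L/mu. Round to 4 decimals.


Step 1: Compute the condition number.
kappa = L/mu = 131/96 = 1.3646
Step 2: Compute the convergence rate.
r = 1 - 2/(kappa + 1) = 1 - 2*mu/(L + mu) = (L - mu)/(L + mu) = 35/227 = 0.1542


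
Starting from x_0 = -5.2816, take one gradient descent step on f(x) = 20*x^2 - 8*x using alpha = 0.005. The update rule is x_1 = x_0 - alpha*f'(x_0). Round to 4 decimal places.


We compute the gradient at x_0 and apply the update.
f'(x) = 40*x - 8
f'(-5.2816) = 40*-5.2816 - 8 = -219.264
x_1 = -5.2816 - 0.005*-219.264 = -4.1853


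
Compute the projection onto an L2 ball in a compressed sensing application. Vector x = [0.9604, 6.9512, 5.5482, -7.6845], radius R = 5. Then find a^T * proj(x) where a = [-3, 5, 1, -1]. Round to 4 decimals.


Step 1: Compute ||x|| (intermediates to 6 decimals).
||x|| = sqrt(0.9604^2 + 6.9512^2 + 5.5482^2 + (-7.6845)^2) = 11.793032
Step 2: Project.
Since ||x|| > R, scale = R/||x|| = 5/11.793032 = 0.423979, proj(x) = scale * x
proj(x) = [0.407189, 2.947163, 2.35232, -3.258067]
Step 3: Dot product.
a^T * proj(x) = -3*0.407189 + 5*2.947163 + 1*2.35232 - 1*(-3.258067) = 19.1246


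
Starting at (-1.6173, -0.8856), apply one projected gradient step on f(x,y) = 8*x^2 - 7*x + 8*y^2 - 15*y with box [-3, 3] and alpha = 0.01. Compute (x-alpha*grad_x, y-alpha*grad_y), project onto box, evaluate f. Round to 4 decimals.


Step 1: Compute gradient at (-1.6173, -0.8856).
grad_x = 2*8*-1.6173 - 7 = -32.8768
grad_y = 2*8*-0.8856 - 15 = -29.1696
Step 2: Gradient step.
x_raw = -1.6173 - 0.01*-32.8768 = -1.2885
y_raw = -0.8856 - 0.01*-29.1696 = -0.5939
Step 3: Project onto [-3, 3].
x_proj = clip(-1.2885) = -1.2885
y_proj = clip(-0.5939) = -0.5939
Step 4: Evaluate f.
f(-1.2885, -0.5939) = 34.0326


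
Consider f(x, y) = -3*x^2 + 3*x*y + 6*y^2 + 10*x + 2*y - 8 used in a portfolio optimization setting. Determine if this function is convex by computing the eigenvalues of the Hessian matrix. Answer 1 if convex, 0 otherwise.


The Hessian of f(x,y) = -3*x^2 + 3*x*y + 6*y^2 + 10*x + 2*y - 8 is:
H = [[-6, 3], [3, 12]]
Trace = -6 + 12 = 6
Determinant = -6*12 - (3)^2 = -81
Discriminant = (6)^2 - 4*-81 = 360.0
Eigenvalues: lambda_1 = -6.4868, lambda_2 = 12.4868
The function is not convex.

0


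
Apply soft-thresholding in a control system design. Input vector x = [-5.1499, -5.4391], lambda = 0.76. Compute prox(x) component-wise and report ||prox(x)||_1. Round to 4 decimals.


Soft-thresholding with lambda = 0.76:
prox(-5.1499) = sign(-5.1499)*max(|-5.1499| - 0.76, 0) = -4.3899
prox(-5.4391) = sign(-5.4391)*max(|-5.4391| - 0.76, 0) = -4.6791
prox(x) = [-4.3899, -4.6791]
||prox(x)||_1 = 4.3899 + 4.6791 = 9.069


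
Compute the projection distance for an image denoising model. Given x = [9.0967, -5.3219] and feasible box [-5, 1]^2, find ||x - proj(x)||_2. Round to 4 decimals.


Project each component onto [-5, 1].
clip(9.0967) = 1.0, clip(-5.3219) = -5.0
Projection = [1.0, -5.0]
Squared diffs: [65.5566, 0.1036]
Distance = sqrt(65.6602) = 8.1031


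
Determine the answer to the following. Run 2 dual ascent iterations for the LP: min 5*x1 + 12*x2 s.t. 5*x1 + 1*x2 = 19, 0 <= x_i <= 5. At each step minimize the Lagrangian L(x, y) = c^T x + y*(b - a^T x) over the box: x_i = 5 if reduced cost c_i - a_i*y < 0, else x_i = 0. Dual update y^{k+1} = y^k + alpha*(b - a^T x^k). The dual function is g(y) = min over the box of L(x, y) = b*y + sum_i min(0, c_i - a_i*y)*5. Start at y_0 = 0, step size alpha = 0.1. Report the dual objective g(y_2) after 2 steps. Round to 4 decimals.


Dual ascent for LP: min 5*x1 + 12*x2, 5*x1 + 1*x2 = 19, 0 <= x_i <= 5
Step 1: y^k = 0.0, reduced costs: (5.0, 12.0)
  x^k = (0.0, 0.0), subgradient = b - a^T x = 19.0
  y^{k+1} = 0.0 + 0.1*19.0 = 1.9
Step 2: y^k = 1.9, reduced costs: (-4.5, 10.1)
  x^k = (5.0, 0.0), subgradient = b - a^T x = -6.0
  y^{k+1} = 1.9 + 0.1*-6.0 = 1.3
Dual objective at y_2 = 1.3: reduced costs (-1.5, 10.7), box minimizer x = (5.0, 0.0)
g(y_2) = b*y + (c1 - a1*y)*x1 + (c2 - a2*y)*x2 = 19*1.3 + (-1.5)*5.0 + 10.7*0.0 = 24.7 - 7.5 + 0.0 = 17.2


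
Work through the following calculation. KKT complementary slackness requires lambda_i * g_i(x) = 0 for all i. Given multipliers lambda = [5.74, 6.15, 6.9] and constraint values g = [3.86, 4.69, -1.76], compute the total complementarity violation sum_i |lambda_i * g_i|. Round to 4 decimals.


KKT complementary slackness check:
lambda_1 * g_1 = 5.74 * 3.86 = 22.1564
lambda_2 * g_2 = 6.15 * 4.69 = 28.8435
lambda_3 * g_3 = 6.9 * -1.76 = -12.144
Total violation = 22.1564 + 28.8435 + 12.144 = 63.1439


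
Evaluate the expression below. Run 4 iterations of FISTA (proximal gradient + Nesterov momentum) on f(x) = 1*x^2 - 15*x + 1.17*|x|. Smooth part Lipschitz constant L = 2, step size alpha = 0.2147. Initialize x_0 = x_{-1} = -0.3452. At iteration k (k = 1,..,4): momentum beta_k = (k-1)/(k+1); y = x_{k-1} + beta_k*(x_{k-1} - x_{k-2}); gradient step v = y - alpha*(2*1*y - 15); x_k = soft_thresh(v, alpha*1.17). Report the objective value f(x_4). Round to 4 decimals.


FISTA on f(x) = 1*x^2 - 15*x + 1.17*|x|
L = 2, alpha = 0.2147
Iteration 1: beta = 0.0, y = -0.3452 + 0.0*(-0.3452 + 0.3452) = -0.3452
  grad(y) = -15.6904, v = y - alpha*grad = 3.0235
  prox(v) = soft_thresh(3.0235, 0.2512) = 2.7723
Iteration 2: beta = 0.3333, y = 2.7723 + 0.3333*(2.7723 + 0.3452) = 3.8115
  grad(y) = -7.377, v = y - alpha*grad = 5.3953
  prox(v) = soft_thresh(5.3953, 0.2512) = 5.1441
Iteration 3: beta = 0.5, y = 5.1441 + 0.5*(5.1441 - 2.7723) = 6.3301
  grad(y) = -2.3399, v = y - alpha*grad = 6.8324
  prox(v) = soft_thresh(6.8324, 0.2512) = 6.5812
Iteration 4: beta = 0.6, y = 6.5812 + 0.6*(6.5812 - 5.1441) = 7.4435
  grad(y) = -0.113, v = y - alpha*grad = 7.4678
  prox(v) = soft_thresh(7.4678, 0.2512) = 7.2166
f(x_4) = 1*7.2166^2 - 15*7.2166 + 1.17*|7.2166| = -47.7263


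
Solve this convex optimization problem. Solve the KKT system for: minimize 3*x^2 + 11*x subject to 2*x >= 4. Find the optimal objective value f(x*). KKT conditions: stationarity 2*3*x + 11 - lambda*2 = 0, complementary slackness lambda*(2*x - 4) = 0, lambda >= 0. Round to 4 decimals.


Step 1: Try lambda = 0 (constraint inactive).
x_unc = -11/(2*3) = -1.8333
Check: 2*-1.8333 = -3.6666 < 4 -- violated!
Step 2: Constraint must be active: 2*x = 4
x* = 4/2 = 2.0
lambda = (2*3*2.0 + 11)/2 = 11.5
Step 3: Compute optimal value.
f(x*) = 3*2.0^2 + 11*2.0 = 34.0


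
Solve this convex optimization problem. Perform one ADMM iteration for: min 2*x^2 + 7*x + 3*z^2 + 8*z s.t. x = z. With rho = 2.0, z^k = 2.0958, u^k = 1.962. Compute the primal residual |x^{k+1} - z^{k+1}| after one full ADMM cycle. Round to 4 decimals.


ADMM iteration with rho = 2.0, z^k = 2.0958, u^k = 1.962
Step 1: x-update.
Minimize 2*x^2 + 7*x + (2.0/2)*(x - 2.0958 + 1.962)^2
FOC: (2*2 + 2.0)*x = -7 + 2.0*(2.0958 - 1.962)
x^{k+1} = -1.1221
Step 2: z-update.
Minimize 3*z^2 + 8*z + (2.0/2)*(-1.1221 - z + 1.962)^2
FOC: (2*3 + 2.0)*z = -8 + 2.0*(-1.1221 + 1.962)
z^{k+1} = -0.79
Step 3: u-update.
u^{k+1} = 1.962 - 1.1221 + 0.79 = 1.63
Step 4: Primal residual = |-1.1221 + 0.79| = 0.3321


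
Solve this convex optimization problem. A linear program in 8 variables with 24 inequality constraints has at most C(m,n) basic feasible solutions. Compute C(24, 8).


Each vertex corresponds to some choice of n active constraints out of m, so the number of vertices is at most C(m, n) = m! / (n!(m-n)!).
m = 24, n = 8
Numerator: 24 * 23 * 22 * 21 * 20 * 19 * 18 * 17
Denominator: 8! = 40320
C(24, 8) = 735471


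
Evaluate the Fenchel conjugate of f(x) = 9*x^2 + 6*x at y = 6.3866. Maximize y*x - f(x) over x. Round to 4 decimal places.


f*(y) = sup_x {y*x - a*x^2 - b*x} = sup_x {(y-b)*x - a*x^2}
FOC: (y - b) - 2a*x = 0 => x* = (y - b)/(2a)
x* = (6.3866 - 6)/(2*9) = 0.0215
f*(6.3866) = (y-b)^2/(4a) = (6.3866 - 6)^2/(4*9)
= 0.1495/36 = 0.0042


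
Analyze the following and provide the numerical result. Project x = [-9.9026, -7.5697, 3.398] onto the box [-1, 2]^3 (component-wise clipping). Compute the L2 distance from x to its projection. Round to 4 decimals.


Project each component onto [-1, 2].
clip(-9.9026) = -1.0, clip(-7.5697) = -1.0, clip(3.398) = 2.0
Projection = [-1.0, -1.0, 2.0]
Squared diffs: [79.2563, 43.161, 1.9544]
Distance = sqrt(124.3717) = 11.1522


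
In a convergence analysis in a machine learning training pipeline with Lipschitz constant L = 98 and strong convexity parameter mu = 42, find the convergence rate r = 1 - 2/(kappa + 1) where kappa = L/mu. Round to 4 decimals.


Step 1: Compute the condition number.
kappa = L/mu = 98/42 = 2.3333
Step 2: Compute the convergence rate.
r = 1 - 2/(kappa + 1) = 1 - 2*mu/(L + mu) = (L - mu)/(L + mu) = 56/140 = 0.4


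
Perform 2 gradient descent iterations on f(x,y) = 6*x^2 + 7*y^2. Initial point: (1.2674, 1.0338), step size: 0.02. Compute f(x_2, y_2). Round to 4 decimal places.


Gradient descent on f(x,y) = 6*x^2 + 7*y^2.
Starting point: (1.2674, 1.0338), alpha = 0.02
Step 1: grad_x = 2*6*1.2674 = 15.2088, grad_y = 2*7*1.0338 = 14.4732
  x_1 = 1.2674 - 0.02*15.2088 = 0.9632
  y_1 = 1.0338 - 0.02*14.4732 = 0.7443
Step 2: grad_x = 2*6*0.9632 = 11.5587, grad_y = 2*7*0.7443 = 10.4207
  x_2 = 0.9632 - 0.02*11.5587 = 0.7321
  y_2 = 0.7443 - 0.02*10.4207 = 0.5359
f(0.7321, 0.5359) = 6*0.7321^2 + 7*0.5359^2 = 5.2259


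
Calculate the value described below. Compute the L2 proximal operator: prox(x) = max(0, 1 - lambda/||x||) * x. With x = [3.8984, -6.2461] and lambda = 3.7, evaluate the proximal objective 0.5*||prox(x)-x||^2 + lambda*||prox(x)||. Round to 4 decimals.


Step 1: Compute ||x||.
||x|| = 7.3628
Step 2: Compute scaling factor.
scale = max(0, 1 - 3.7/7.3628) = 0.4975
Step 3: prox(x) = [1.9394, -3.1073]
||prox(x)|| = 3.6628
Step 4: Proximal objective.
0.5*||prox-x||^2 = 6.845
lambda*||prox|| = 13.5524
Total = 20.3975


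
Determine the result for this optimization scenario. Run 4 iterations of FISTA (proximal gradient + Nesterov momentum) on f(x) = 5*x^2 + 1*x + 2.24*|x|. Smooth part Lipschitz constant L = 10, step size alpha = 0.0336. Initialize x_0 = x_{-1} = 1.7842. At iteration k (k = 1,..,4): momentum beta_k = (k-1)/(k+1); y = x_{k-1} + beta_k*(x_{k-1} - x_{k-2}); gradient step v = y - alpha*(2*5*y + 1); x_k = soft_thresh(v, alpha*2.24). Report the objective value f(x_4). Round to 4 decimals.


FISTA on f(x) = 5*x^2 + 1*x + 2.24*|x|
L = 10, alpha = 0.0336
Iteration 1: beta = 0.0, y = 1.7842 + 0.0*(1.7842 - 1.7842) = 1.7842
  grad(y) = 18.842, v = y - alpha*grad = 1.1511
  prox(v) = soft_thresh(1.1511, 0.0753) = 1.0758
Iteration 2: beta = 0.3333, y = 1.0758 + 0.3333*(1.0758 - 1.7842) = 0.8397
  grad(y) = 9.3973, v = y - alpha*grad = 0.524
  prox(v) = soft_thresh(0.524, 0.0753) = 0.4487
Iteration 3: beta = 0.5, y = 0.4487 + 0.5*(0.4487 - 1.0758) = 0.1351
  grad(y) = 2.3515, v = y - alpha*grad = 0.0561
  prox(v) = soft_thresh(0.0561, 0.0753) = 0.0
Iteration 4: beta = 0.6, y = 0.0 + 0.6*(0.0 - 0.4487) = -0.2692
  grad(y) = -1.6923, v = y - alpha*grad = -0.2124
  prox(v) = soft_thresh(-0.2124, 0.0753) = -0.1371
f(x_4) = 5*(-0.1371)^2 + 1*(-0.1371) + 2.24*|-0.1371| = 0.264


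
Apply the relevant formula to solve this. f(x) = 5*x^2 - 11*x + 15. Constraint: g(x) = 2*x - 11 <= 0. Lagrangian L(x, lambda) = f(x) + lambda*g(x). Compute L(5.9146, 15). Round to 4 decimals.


Step 1: Evaluate f(x).
f(5.9146) = 5*5.9146^2 - 11*5.9146 + 15 = 124.8519
Step 2: Evaluate g(x).
g(5.9146) = 2*5.9146 - 11 = 0.8292
Step 3: Compute Lagrangian.
L = 124.8519 + 15*0.8292 = 137.2899


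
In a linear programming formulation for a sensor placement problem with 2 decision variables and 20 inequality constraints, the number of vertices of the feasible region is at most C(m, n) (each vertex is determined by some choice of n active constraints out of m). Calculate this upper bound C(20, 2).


Each vertex corresponds to some choice of n active constraints out of m, so the number of vertices is at most C(m, n) = m! / (n!(m-n)!).
m = 20, n = 2
Numerator: 20 * 19
Denominator: 2! = 2
C(20, 2) = 190


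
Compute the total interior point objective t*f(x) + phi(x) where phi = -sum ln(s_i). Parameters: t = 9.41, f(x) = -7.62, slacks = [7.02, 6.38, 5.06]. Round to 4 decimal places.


Step 1: Compute log-barrier.
ln values: [1.9488, 1.8532, 1.6214]
phi = -(1.9488 + 1.8532 + 1.6214) = -5.4233
Step 2: Compute augmented objective.
t*f(x) = 9.41*-7.62 = -71.7042
Total = -71.7042 - 5.4233 = -77.1275


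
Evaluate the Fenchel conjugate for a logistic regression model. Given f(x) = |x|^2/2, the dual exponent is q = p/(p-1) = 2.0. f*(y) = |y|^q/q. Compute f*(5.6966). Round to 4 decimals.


The conjugate exponent q satisfies 1/p + 1/q = 1.
p = 2, so q = 2/(2 - 1) = 2.0
|y|^q = 5.6966^2.0 = 32.4513
f*(5.6966) = 32.4513 / 2.0 = 16.2256


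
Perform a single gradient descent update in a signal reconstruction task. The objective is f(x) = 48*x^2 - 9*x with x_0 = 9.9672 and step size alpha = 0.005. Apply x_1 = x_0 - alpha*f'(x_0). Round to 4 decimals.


We compute the gradient at x_0 and apply the update.
f'(x) = 96*x - 9
f'(9.9672) = 96*9.9672 - 9 = 947.8512
x_1 = 9.9672 - 0.005*947.8512 = 5.2279


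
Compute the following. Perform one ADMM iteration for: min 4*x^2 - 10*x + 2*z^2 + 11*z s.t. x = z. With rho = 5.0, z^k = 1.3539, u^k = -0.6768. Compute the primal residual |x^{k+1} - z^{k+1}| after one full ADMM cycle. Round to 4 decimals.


ADMM iteration with rho = 5.0, z^k = 1.3539, u^k = -0.6768
Step 1: x-update.
Minimize 4*x^2 - 10*x + (5.0/2)*(x - 1.3539 - 0.6768)^2
FOC: (2*4 + 5.0)*x = 10 + 5.0*(1.3539 + 0.6768)
x^{k+1} = 1.5503
Step 2: z-update.
Minimize 2*z^2 + 11*z + (5.0/2)*(1.5503 - z - 0.6768)^2
FOC: (2*2 + 5.0)*z = -11 + 5.0*(1.5503 - 0.6768)
z^{k+1} = -0.737
Step 3: u-update.
u^{k+1} = -0.6768 + 1.5503 + 0.737 = 1.6104
Step 4: Primal residual = |1.5503 + 0.737| = 2.2872


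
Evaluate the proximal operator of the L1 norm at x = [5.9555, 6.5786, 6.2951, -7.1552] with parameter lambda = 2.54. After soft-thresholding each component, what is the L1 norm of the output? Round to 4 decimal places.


Soft-thresholding with lambda = 2.54:
prox(5.9555) = sign(5.9555)*max(|5.9555| - 2.54, 0) = 3.4155
prox(6.5786) = sign(6.5786)*max(|6.5786| - 2.54, 0) = 4.0386
prox(6.2951) = sign(6.2951)*max(|6.2951| - 2.54, 0) = 3.7551
prox(-7.1552) = sign(-7.1552)*max(|-7.1552| - 2.54, 0) = -4.6152
prox(x) = [3.4155, 4.0386, 3.7551, -4.6152]
||prox(x)||_1 = 3.4155 + 4.0386 + 3.7551 + 4.6152 = 15.8244


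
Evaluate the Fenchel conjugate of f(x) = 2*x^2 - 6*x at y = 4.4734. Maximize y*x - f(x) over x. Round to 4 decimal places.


f*(y) = sup_x {y*x - a*x^2 - b*x} = sup_x {(y-b)*x - a*x^2}
FOC: (y - b) - 2a*x = 0 => x* = (y - b)/(2a)
x* = (4.4734 + 6)/(2*2) = 2.6184
f*(4.4734) = (y-b)^2/(4a) = (4.4734 + 6)^2/(4*2)
= 109.6921/8 = 13.7115


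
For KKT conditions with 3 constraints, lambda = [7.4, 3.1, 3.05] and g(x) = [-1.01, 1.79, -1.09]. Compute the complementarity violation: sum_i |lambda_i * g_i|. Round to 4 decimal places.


KKT complementary slackness check:
lambda_1 * g_1 = 7.4 * -1.01 = -7.474
lambda_2 * g_2 = 3.1 * 1.79 = 5.549
lambda_3 * g_3 = 3.05 * -1.09 = -3.3245
Total violation = 7.474 + 5.549 + 3.3245 = 16.3475


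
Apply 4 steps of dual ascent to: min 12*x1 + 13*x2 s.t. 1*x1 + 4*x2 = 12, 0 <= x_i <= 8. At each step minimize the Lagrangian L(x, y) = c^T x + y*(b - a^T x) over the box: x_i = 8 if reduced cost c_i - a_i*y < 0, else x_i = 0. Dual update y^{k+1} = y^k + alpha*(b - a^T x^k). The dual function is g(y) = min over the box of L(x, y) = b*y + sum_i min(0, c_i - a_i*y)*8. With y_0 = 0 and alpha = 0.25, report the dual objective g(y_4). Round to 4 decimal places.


Dual ascent for LP: min 12*x1 + 13*x2, 1*x1 + 4*x2 = 12, 0 <= x_i <= 8
Step 1: y^k = 0.0, reduced costs: (12.0, 13.0)
  x^k = (0.0, 0.0), subgradient = b - a^T x = 12.0
  y^{k+1} = 0.0 + 0.25*12.0 = 3.0
Step 2: y^k = 3.0, reduced costs: (9.0, 1.0)
  x^k = (0.0, 0.0), subgradient = b - a^T x = 12.0
  y^{k+1} = 3.0 + 0.25*12.0 = 6.0
Step 3: y^k = 6.0, reduced costs: (6.0, -11.0)
  x^k = (0.0, 8.0), subgradient = b - a^T x = -20.0
  y^{k+1} = 6.0 + 0.25*-20.0 = 1.0
Step 4: y^k = 1.0, reduced costs: (11.0, 9.0)
  x^k = (0.0, 0.0), subgradient = b - a^T x = 12.0
  y^{k+1} = 1.0 + 0.25*12.0 = 4.0
Dual objective at y_4 = 4.0: reduced costs (8.0, -3.0), box minimizer x = (0.0, 8.0)
g(y_4) = b*y + (c1 - a1*y)*x1 + (c2 - a2*y)*x2 = 12*4.0 + 8.0*0.0 + (-3.0)*8.0 = 48.0 + 0.0 - 24.0 = 24.0


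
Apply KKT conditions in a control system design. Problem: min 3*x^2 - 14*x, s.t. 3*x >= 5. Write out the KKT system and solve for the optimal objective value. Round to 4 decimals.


Step 1: Try lambda = 0 (constraint inactive).
Stationarity: 2*3*x - 14 = 0
x* = 14/(2*3) = 7/3 = 2.3333 (rounded; the exact value 7/3 is used below)
Check constraint: 3*2.3333 = 6.9999 >= 5 -- satisfied.
Step 2: Compute optimal value.
f(x*) = 3*(7/3)^2 - 14*(7/3) = -16.3333


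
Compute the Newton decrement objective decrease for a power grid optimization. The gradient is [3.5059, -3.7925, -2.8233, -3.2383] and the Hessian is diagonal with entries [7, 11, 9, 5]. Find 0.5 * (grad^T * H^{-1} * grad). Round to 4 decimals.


Step 1: H is diagonal, so H^(-1) * g = [0.5008, -0.3448, -0.3137, -0.6477].
Step 2: g^T H^(-1) g = sum_i g_i^2 / H_ii
  = (3.5059)^2/7 + (-3.7925)^2/11 + (-2.8233)^2/9 + (-3.2383)^2/5
  = 1.7559 + 1.3076 + 0.8857 + 2.0973 = 6.0464
Step 3: Objective decrease = 0.5 * g^T H^(-1) g = 3.0232


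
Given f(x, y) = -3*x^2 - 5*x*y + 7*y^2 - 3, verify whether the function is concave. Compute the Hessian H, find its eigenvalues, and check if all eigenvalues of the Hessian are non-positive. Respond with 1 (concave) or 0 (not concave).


The Hessian of f(x,y) = -3*x^2 - 5*x*y + 7*y^2 - 3 is:
H = [[-6, -5], [-5, 14]]
Trace = -6 + 14 = 8
Determinant = -6*14 - (-5)^2 = -109
Discriminant = (8)^2 - 4*-109 = 500.0
Eigenvalues: lambda_1 = -7.1803, lambda_2 = 15.1803
The function is not concave.

0


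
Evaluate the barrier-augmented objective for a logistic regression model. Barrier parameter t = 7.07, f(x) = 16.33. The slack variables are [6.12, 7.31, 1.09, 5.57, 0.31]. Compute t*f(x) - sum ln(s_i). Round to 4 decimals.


Step 1: Compute log-barrier.
ln values: [1.8116, 1.9892, 0.0862, 1.7174, -1.1712]
phi = -(1.8116 + 1.9892 + 0.0862 + 1.7174 - 1.1712) = -4.4332
Step 2: Compute augmented objective.
t*f(x) = 7.07*16.33 = 115.4531
Total = 115.4531 - 4.4332 = 111.0199


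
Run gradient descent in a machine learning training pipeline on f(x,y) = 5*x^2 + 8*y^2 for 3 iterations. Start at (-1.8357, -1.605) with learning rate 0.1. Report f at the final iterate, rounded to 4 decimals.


Gradient descent on f(x,y) = 5*x^2 + 8*y^2.
Starting point: (-1.8357, -1.605), alpha = 0.1
Step 1: grad_x = 2*5*-1.8357 = -18.357, grad_y = 2*8*-1.605 = -25.68
  x_1 = -1.8357 - 0.1*-18.357 = 0.0
  y_1 = -1.605 - 0.1*-25.68 = 0.963
Step 2: grad_x = 2*5*0.0 = 0.0, grad_y = 2*8*0.963 = 15.408
  x_2 = 0.0 - 0.1*0.0 = 0.0
  y_2 = 0.963 - 0.1*15.408 = -0.5778
Step 3: grad_x = 2*5*0.0 = 0.0, grad_y = 2*8*-0.5778 = -9.2448
  x_3 = 0.0 - 0.1*0.0 = 0.0
  y_3 = -0.5778 - 0.1*-9.2448 = 0.3467
f(0.0, 0.3467) = 5*0.0^2 + 8*0.3467^2 = 0.9615


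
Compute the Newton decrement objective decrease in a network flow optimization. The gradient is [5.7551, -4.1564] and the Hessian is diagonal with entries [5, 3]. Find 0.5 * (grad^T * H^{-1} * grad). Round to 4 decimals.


Step 1: H is diagonal, so H^(-1) * g = [1.151, -1.3855].
Step 2: g^T H^(-1) g = sum_i g_i^2 / H_ii
  = (5.7551)^2/5 + (-4.1564)^2/3
  = 6.6242 + 5.7586 = 12.3828
Step 3: Objective decrease = 0.5 * g^T H^(-1) g = 6.1914


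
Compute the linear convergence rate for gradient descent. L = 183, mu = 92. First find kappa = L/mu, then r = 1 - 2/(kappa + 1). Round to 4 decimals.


Step 1: Compute the condition number.
kappa = L/mu = 183/92 = 1.9891
Step 2: Compute the convergence rate.
r = 1 - 2/(kappa + 1) = 1 - 2*mu/(L + mu) = (L - mu)/(L + mu) = 91/275 = 0.3309


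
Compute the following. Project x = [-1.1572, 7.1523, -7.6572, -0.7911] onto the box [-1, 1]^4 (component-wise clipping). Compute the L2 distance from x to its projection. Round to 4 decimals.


Project each component onto [-1, 1].
clip(-1.1572) = -1.0, clip(7.1523) = 1.0, clip(-7.6572) = -1.0, clip(-0.7911) = -0.7911
Projection = [-1.0, 1.0, -1.0, -0.7911]
Squared diffs: [0.0247, 37.8508, 44.3183, 0.0]
Distance = sqrt(82.1938) = 9.0661


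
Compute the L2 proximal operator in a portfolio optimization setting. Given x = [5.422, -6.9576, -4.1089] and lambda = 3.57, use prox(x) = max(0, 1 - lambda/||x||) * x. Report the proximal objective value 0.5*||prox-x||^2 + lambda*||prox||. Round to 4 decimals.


Step 1: Compute ||x||.
||x|| = 9.7308
Step 2: Compute scaling factor.
scale = max(0, 1 - 3.57/9.7308) = 0.6331
Step 3: prox(x) = [3.4328, -4.405, -2.6014]
||prox(x)|| = 6.1608
Step 4: Proximal objective.
0.5*||prox-x||^2 = 6.3725
lambda*||prox|| = 21.9941
Total = 28.3667


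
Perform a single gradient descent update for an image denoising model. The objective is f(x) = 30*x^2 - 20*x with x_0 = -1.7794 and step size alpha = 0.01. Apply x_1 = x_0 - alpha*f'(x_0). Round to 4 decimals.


We compute the gradient at x_0 and apply the update.
f'(x) = 60*x - 20
f'(-1.7794) = 60*-1.7794 - 20 = -126.764
x_1 = -1.7794 - 0.01*-126.764 = -0.5118


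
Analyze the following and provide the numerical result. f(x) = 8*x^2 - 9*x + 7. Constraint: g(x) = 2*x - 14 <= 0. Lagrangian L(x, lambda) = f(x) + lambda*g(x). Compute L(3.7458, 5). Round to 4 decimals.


Step 1: Evaluate f(x).
f(3.7458) = 8*3.7458^2 - 9*3.7458 + 7 = 85.5359
Step 2: Evaluate g(x).
g(3.7458) = 2*3.7458 - 14 = -6.5084
Step 3: Compute Lagrangian.
L = 85.5359 + 5*-6.5084 = 52.9939


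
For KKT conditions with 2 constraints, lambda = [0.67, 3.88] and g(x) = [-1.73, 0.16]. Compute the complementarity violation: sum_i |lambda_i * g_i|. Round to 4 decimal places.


KKT complementary slackness check:
lambda_1 * g_1 = 0.67 * -1.73 = -1.1591
lambda_2 * g_2 = 3.88 * 0.16 = 0.6208
Total violation = 1.1591 + 0.6208 = 1.7799


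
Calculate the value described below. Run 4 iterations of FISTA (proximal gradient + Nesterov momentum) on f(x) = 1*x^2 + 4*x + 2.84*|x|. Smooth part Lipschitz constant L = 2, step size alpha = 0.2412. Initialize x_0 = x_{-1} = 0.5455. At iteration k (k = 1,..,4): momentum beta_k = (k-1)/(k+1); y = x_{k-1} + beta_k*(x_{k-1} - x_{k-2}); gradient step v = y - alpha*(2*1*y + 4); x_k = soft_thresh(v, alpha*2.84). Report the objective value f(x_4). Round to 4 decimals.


FISTA on f(x) = 1*x^2 + 4*x + 2.84*|x|
L = 2, alpha = 0.2412
Iteration 1: beta = 0.0, y = 0.5455 + 0.0*(0.5455 - 0.5455) = 0.5455
  grad(y) = 5.091, v = y - alpha*grad = -0.6824
  prox(v) = soft_thresh(-0.6824, 0.685) = 0.0
Iteration 2: beta = 0.3333, y = 0.0 + 0.3333*(0.0 - 0.5455) = -0.1818
  grad(y) = 3.6363, v = y - alpha*grad = -1.0589
  prox(v) = soft_thresh(-1.0589, 0.685) = -0.3739
Iteration 3: beta = 0.5, y = -0.3739 + 0.5*(-0.3739 - 0.0) = -0.5609
  grad(y) = 2.8783, v = y - alpha*grad = -1.2551
  prox(v) = soft_thresh(-1.2551, 0.685) = -0.5701
Iteration 4: beta = 0.6, y = -0.5701 + 0.6*(-0.5701 + 0.3739) = -0.6878
  grad(y) = 2.6244, v = y - alpha*grad = -1.3208
  prox(v) = soft_thresh(-1.3208, 0.685) = -0.6358
f(x_4) = 1*(-0.6358)^2 + 4*(-0.6358) + 2.84*|-0.6358| = -0.3333


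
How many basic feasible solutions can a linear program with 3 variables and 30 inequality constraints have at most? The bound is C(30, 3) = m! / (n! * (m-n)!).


Each vertex corresponds to some choice of n active constraints out of m, so the number of vertices is at most C(m, n) = m! / (n!(m-n)!).
m = 30, n = 3
Numerator: 30 * 29 * 28
Denominator: 3! = 6
C(30, 3) = 4060


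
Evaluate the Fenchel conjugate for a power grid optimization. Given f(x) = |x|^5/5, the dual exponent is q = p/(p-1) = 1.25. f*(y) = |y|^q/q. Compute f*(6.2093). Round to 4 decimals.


The conjugate exponent q satisfies 1/p + 1/q = 1.
p = 5, so q = 5/(5 - 1) = 1.25
|y|^q = 6.2093^1.25 = 9.8017
f*(6.2093) = 9.8017 / 1.25 = 7.8414


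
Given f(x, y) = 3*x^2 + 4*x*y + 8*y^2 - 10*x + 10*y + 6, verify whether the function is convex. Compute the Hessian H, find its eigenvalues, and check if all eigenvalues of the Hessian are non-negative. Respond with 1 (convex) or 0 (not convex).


The Hessian of f(x,y) = 3*x^2 + 4*x*y + 8*y^2 - 10*x + 10*y + 6 is:
H = [[6, 4], [4, 16]]
Trace = 6 + 16 = 22
Determinant = 6*16 - (4)^2 = 80
Discriminant = (22)^2 - 4*80 = 164.0
Eigenvalues: lambda_1 = 4.5969, lambda_2 = 17.4031
The function is convex.

1


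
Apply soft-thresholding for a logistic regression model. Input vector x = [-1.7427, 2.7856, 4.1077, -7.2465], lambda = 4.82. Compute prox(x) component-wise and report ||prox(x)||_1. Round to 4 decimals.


Soft-thresholding with lambda = 4.82:
prox(-1.7427) = sign(-1.7427)*max(|-1.7427| - 4.82, 0) = 0.0
prox(2.7856) = sign(2.7856)*max(|2.7856| - 4.82, 0) = 0.0
prox(4.1077) = sign(4.1077)*max(|4.1077| - 4.82, 0) = 0.0
prox(-7.2465) = sign(-7.2465)*max(|-7.2465| - 4.82, 0) = -2.4265
prox(x) = [0.0, 0.0, 0.0, -2.4265]
||prox(x)||_1 = 0.0 + 0.0 + 0.0 + 2.4265 = 2.4265


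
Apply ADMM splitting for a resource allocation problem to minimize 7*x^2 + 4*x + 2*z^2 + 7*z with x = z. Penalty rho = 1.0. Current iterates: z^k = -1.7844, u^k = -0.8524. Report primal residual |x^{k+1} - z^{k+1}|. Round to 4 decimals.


ADMM iteration with rho = 1.0, z^k = -1.7844, u^k = -0.8524
Step 1: x-update.
Minimize 7*x^2 + 4*x + (1.0/2)*(x + 1.7844 - 0.8524)^2
FOC: (2*7 + 1.0)*x = -4 + 1.0*(-1.7844 + 0.8524)
x^{k+1} = -0.3288
Step 2: z-update.
Minimize 2*z^2 + 7*z + (1.0/2)*(-0.3288 - z - 0.8524)^2
FOC: (2*2 + 1.0)*z = -7 + 1.0*(-0.3288 - 0.8524)
z^{k+1} = -1.6362
Step 3: u-update.
u^{k+1} = -0.8524 - 0.3288 + 1.6362 = 0.455
Step 4: Primal residual = |-0.3288 + 1.6362| = 1.3074


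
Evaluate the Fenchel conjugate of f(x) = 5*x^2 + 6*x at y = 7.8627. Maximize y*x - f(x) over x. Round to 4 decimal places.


f*(y) = sup_x {y*x - a*x^2 - b*x} = sup_x {(y-b)*x - a*x^2}
FOC: (y - b) - 2a*x = 0 => x* = (y - b)/(2a)
x* = (7.8627 - 6)/(2*5) = 0.1863
f*(7.8627) = (y-b)^2/(4a) = (7.8627 - 6)^2/(4*5)
= 3.4697/20 = 0.1735


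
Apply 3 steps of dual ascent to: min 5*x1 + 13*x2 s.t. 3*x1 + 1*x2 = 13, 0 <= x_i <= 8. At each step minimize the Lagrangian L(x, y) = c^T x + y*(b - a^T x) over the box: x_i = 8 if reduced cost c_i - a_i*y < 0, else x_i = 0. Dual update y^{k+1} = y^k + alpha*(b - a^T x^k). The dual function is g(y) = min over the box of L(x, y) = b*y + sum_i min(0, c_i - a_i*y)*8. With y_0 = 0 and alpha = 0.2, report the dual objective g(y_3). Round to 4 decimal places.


Dual ascent for LP: min 5*x1 + 13*x2, 3*x1 + 1*x2 = 13, 0 <= x_i <= 8
Step 1: y^k = 0.0, reduced costs: (5.0, 13.0)
  x^k = (0.0, 0.0), subgradient = b - a^T x = 13.0
  y^{k+1} = 0.0 + 0.2*13.0 = 2.6
Step 2: y^k = 2.6, reduced costs: (-2.8, 10.4)
  x^k = (8.0, 0.0), subgradient = b - a^T x = -11.0
  y^{k+1} = 2.6 + 0.2*-11.0 = 0.4
Step 3: y^k = 0.4, reduced costs: (3.8, 12.6)
  x^k = (0.0, 0.0), subgradient = b - a^T x = 13.0
  y^{k+1} = 0.4 + 0.2*13.0 = 3.0
Dual objective at y_3 = 3.0: reduced costs (-4.0, 10.0), box minimizer x = (8.0, 0.0)
g(y_3) = b*y + (c1 - a1*y)*x1 + (c2 - a2*y)*x2 = 13*3.0 + (-4.0)*8.0 + 10.0*0.0 = 39.0 - 32.0 + 0.0 = 7.0


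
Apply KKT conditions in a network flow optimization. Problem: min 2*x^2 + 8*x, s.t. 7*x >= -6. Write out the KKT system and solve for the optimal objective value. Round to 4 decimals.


Step 1: Try lambda = 0 (constraint inactive).
x_unc = -8/(2*2) = -2.0
Check: 7*-2.0 = -14.0 < -6 -- violated!
Step 2: Constraint must be active: 7*x = -6
x* = -6/7 = -0.8571 (rounded; the exact value -6/7 is used below)
lambda = (2*2*(-6/7) + 8)/7 = 0.6531
Step 3: Compute optimal value.
f(x*) = 2*(-6/7)^2 + 8*(-6/7) = -5.3878


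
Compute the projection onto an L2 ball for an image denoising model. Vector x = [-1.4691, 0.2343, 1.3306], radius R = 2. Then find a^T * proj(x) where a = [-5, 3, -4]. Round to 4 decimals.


Step 1: Compute ||x|| (intermediates to 6 decimals).
||x|| = sqrt((-1.4691)^2 + 0.2343^2 + 1.3306^2) = 1.995908
Step 2: Project.
Since ||x|| <= R, proj = x (no scaling needed).
proj(x) = [-1.4691, 0.2343, 1.3306]
Step 3: Dot product.
a^T * proj(x) = -5*(-1.4691) + 3*0.2343 - 4*1.3306 = 2.726


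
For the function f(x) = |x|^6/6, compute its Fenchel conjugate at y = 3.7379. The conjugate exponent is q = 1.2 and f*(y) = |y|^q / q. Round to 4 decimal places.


The conjugate exponent q satisfies 1/p + 1/q = 1.
p = 6, so q = 6/(6 - 1) = 1.2
|y|^q = 3.7379^1.2 = 4.8658
f*(3.7379) = 4.8658 / 1.2 = 4.0548


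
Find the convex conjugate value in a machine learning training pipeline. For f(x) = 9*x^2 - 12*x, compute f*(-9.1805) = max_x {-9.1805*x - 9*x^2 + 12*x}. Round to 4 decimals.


f*(y) = sup_x {y*x - a*x^2 - b*x} = sup_x {(y-b)*x - a*x^2}
FOC: (y - b) - 2a*x = 0 => x* = (y - b)/(2a)
x* = (-9.1805 + 12)/(2*9) = 0.1566
f*(-9.1805) = (y-b)^2/(4a) = (-9.1805 + 12)^2/(4*9)
= 7.9496/36 = 0.2208


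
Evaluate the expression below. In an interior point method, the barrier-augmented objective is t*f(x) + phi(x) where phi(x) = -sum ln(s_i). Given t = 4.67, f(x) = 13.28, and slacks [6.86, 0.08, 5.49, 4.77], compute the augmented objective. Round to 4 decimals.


Step 1: Compute log-barrier.
ln values: [1.9257, -2.5257, 1.7029, 1.5623]
phi = -(1.9257 - 2.5257 + 1.7029 + 1.5623) = -2.6653
Step 2: Compute augmented objective.
t*f(x) = 4.67*13.28 = 62.0176
Total = 62.0176 - 2.6653 = 59.3523


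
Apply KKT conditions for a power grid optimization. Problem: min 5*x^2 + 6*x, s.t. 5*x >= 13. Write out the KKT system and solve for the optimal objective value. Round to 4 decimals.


Step 1: Try lambda = 0 (constraint inactive).
x_unc = -6/(2*5) = -0.6
Check: 5*-0.6 = -3.0 < 13 -- violated!
Step 2: Constraint must be active: 5*x = 13
x* = 13/5 = 2.6
lambda = (2*5*2.6 + 6)/5 = 6.4
Step 3: Compute optimal value.
f(x*) = 5*2.6^2 + 6*2.6 = 49.4


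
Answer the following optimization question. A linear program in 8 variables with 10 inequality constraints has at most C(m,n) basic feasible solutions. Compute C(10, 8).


Each vertex corresponds to some choice of n active constraints out of m, so the number of vertices is at most C(m, n) = m! / (n!(m-n)!).
m = 10, n = 8
Numerator: 10 * 9 * 8 * 7 * 6 * 5 * 4 * 3
Denominator: 8! = 40320
C(10, 8) = 45


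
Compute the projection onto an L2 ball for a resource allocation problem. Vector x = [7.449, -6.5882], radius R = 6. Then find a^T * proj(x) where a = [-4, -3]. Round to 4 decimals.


Step 1: Compute ||x|| (intermediates to 6 decimals).
||x|| = sqrt(7.449^2 + (-6.5882)^2) = 9.944445
Step 2: Project.
Since ||x|| > R, scale = R/||x|| = 6/9.944445 = 0.603352, proj(x) = scale * x
proj(x) = [4.494369, -3.975004]
Step 3: Dot product.
a^T * proj(x) = -4*4.494369 - 3*(-3.975004) = -6.0525


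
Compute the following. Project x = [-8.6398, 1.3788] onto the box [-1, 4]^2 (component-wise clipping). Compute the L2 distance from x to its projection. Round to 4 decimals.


Project each component onto [-1, 4].
clip(-8.6398) = -1.0, clip(1.3788) = 1.3788
Projection = [-1.0, 1.3788]
Squared diffs: [58.3665, 0.0]
Distance = sqrt(58.3665) = 7.6398


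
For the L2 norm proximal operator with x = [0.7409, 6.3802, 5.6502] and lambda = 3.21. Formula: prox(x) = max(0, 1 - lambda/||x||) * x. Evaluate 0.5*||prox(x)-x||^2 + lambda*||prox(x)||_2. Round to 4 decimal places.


Step 1: Compute ||x||.
||x|| = 8.5546
Step 2: Compute scaling factor.
scale = max(0, 1 - 3.21/8.5546) = 0.6248
Step 3: prox(x) = [0.4629, 3.9861, 3.53]
||prox(x)|| = 5.3446
Step 4: Proximal objective.
0.5*||prox-x||^2 = 5.1521
lambda*||prox|| = 17.1562
Total = 22.3081


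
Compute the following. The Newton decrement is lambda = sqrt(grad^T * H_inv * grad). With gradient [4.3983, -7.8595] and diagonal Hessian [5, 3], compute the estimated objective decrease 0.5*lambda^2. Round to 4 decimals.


Step 1: H is diagonal, so H^(-1) * g = [0.8797, -2.6198].
Step 2: g^T H^(-1) g = sum_i g_i^2 / H_ii
  = (4.3983)^2/5 + (-7.8595)^2/3
  = 3.869 + 20.5906 = 24.4596
Step 3: Objective decrease = 0.5 * g^T H^(-1) g = 12.2298


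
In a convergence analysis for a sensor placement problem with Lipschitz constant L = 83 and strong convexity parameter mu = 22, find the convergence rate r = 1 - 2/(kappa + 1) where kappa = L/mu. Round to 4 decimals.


Step 1: Compute the condition number.
kappa = L/mu = 83/22 = 3.7727
Step 2: Compute the convergence rate.
r = 1 - 2/(kappa + 1) = 1 - 2*mu/(L + mu) = (L - mu)/(L + mu) = 61/105 = 0.581


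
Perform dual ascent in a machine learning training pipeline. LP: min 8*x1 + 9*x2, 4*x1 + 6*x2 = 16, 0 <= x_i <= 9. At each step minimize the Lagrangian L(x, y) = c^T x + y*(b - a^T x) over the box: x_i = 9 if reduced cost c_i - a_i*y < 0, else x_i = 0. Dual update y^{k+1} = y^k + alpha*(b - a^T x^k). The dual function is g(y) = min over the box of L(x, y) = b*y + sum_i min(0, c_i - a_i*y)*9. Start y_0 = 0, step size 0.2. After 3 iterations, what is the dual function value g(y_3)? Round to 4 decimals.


Dual ascent for LP: min 8*x1 + 9*x2, 4*x1 + 6*x2 = 16, 0 <= x_i <= 9
Step 1: y^k = 0.0, reduced costs: (8.0, 9.0)
  x^k = (0.0, 0.0), subgradient = b - a^T x = 16.0
  y^{k+1} = 0.0 + 0.2*16.0 = 3.2
Step 2: y^k = 3.2, reduced costs: (-4.8, -10.2)
  x^k = (9.0, 9.0), subgradient = b - a^T x = -74.0
  y^{k+1} = 3.2 + 0.2*-74.0 = -11.6
Step 3: y^k = -11.6, reduced costs: (54.4, 78.6)
  x^k = (0.0, 0.0), subgradient = b - a^T x = 16.0
  y^{k+1} = -11.6 + 0.2*16.0 = -8.4
Dual objective at y_3 = -8.4: reduced costs (41.6, 59.4), box minimizer x = (0.0, 0.0)
g(y_3) = b*y + (c1 - a1*y)*x1 + (c2 - a2*y)*x2 = 16*(-8.4) + 41.6*0.0 + 59.4*0.0 = -134.4 + 0.0 + 0.0 = -134.4


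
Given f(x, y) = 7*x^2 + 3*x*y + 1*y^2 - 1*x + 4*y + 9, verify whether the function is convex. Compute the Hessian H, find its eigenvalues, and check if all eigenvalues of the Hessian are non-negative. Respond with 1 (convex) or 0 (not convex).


The Hessian of f(x,y) = 7*x^2 + 3*x*y + 1*y^2 - 1*x + 4*y + 9 is:
H = [[14, 3], [3, 2]]
Trace = 14 + 2 = 16
Determinant = 14*2 - (3)^2 = 19
Discriminant = (16)^2 - 4*19 = 180.0
Eigenvalues: lambda_1 = 1.2918, lambda_2 = 14.7082
The function is convex.

1
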